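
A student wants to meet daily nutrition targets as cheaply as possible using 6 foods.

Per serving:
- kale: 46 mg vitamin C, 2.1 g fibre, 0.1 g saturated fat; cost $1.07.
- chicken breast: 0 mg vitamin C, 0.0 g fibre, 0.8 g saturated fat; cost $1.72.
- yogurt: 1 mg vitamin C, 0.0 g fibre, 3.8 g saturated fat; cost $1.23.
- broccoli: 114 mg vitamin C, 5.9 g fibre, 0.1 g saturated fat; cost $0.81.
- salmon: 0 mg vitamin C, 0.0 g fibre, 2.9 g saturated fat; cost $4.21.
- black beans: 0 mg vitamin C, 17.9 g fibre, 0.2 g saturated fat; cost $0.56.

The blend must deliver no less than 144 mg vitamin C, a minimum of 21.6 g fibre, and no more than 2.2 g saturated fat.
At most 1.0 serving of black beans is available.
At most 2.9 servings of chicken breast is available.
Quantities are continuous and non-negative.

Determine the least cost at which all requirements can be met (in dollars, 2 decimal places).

This is a linear program. Let x1 = servings of kale, x2 = servings of chicken breast, x3 = servings of yogurt, x4 = servings of broccoli, x5 = servings of salmon, x6 = servings of black beans.
Minimize 1.07x1 + 1.72x2 + 1.23x3 + 0.81x4 + 4.21x5 + 0.56x6 with:
  46x1 + 1x3 + 114x4 ≥ 144   (vitamin C)
  2.1x1 + 5.9x4 + 17.9x6 ≥ 21.6   (fibre)
  0.1x1 + 0.8x2 + 3.8x3 + 0.1x4 + 2.9x5 + 0.2x6 ≤ 2.2   (saturated fat)
  x6 ≤ 1
  x2 ≤ 2.9
  x1, x2, x3, x4, x5, x6 ≥ 0.
The optimal basis is {broccoli, black beans}; kale, chicken breast, yogurt, salmon drop out. Binding constraints: vitamin C and fibre.
That vertex is x4 = 1.263, x6 = 0.7904.
Total cost: 0.81·1.263 + 0.56·0.7904 = 1.4657.

$1.47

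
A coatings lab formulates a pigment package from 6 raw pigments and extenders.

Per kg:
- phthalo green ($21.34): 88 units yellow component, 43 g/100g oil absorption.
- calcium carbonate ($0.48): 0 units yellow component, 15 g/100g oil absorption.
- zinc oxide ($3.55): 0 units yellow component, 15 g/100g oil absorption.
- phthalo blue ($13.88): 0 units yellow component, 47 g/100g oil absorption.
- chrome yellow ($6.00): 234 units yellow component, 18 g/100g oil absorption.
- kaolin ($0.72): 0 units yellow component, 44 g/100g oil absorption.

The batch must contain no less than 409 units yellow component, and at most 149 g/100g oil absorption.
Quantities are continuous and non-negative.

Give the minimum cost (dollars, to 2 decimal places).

Treat it as an LP. Let x1 = kg of phthalo green, x2 = kg of calcium carbonate, x3 = kg of zinc oxide, x4 = kg of phthalo blue, x5 = kg of chrome yellow, x6 = kg of kaolin.
Minimise 21.34x1 + 0.48x2 + 3.55x3 + 13.88x4 + 6x5 + 0.72x6 subject to:
  88x1 + 234x5 ≥ 409   (yellow component)
  43x1 + 15x2 + 15x3 + 47x4 + 18x5 + 44x6 ≤ 149   (oil absorption)
  x1, x2, x3, x4, x5, x6 ≥ 0.
At the optimum only chrome yellow is positive (phthalo green, calcium carbonate, zinc oxide, phthalo blue, kaolin = 0). The yellow component requirement is met with equality.
So chrome yellow = 1.748 kg.
Hence cost = 6·1.748 = $10.4880.

$10.49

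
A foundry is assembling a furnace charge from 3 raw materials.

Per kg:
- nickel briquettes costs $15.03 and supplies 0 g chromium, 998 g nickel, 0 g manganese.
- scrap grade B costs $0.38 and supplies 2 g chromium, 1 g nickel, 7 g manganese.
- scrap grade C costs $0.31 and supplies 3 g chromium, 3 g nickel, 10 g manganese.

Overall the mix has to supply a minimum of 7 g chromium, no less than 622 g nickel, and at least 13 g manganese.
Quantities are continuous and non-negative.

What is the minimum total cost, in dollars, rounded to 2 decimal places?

$9.99

Let x1 = kg of nickel briquettes, x2 = kg of scrap grade B, x3 = kg of scrap grade C.
Minimise 15.03x1 + 0.38x2 + 0.31x3 with:
  2x2 + 3x3 ≥ 7   (chromium)
  998x1 + 1x2 + 3x3 ≥ 622   (nickel)
  7x2 + 10x3 ≥ 13   (manganese)
  x1, x2, x3 ≥ 0.
The cheapest feasible vertex uses only nickel briquettes, scrap grade C; scrap grade B is not used. The chromium and nickel requirements are met with equality.
So nickel briquettes = 0.61623 kg, scrap grade C = 2.3333 kg.
Hence cost = 15.03·0.61623 + 0.31·2.3333 = $9.9853.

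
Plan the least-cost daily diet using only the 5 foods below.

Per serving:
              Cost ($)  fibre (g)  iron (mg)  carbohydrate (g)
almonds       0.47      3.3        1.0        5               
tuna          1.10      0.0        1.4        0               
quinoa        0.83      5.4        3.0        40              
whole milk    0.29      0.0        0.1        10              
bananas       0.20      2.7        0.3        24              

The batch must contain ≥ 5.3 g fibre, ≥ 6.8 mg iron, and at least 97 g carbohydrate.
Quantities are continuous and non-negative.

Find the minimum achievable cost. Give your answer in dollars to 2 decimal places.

$1.92

Let x1 = servings of almonds, x2 = servings of tuna, x3 = servings of quinoa, x4 = servings of whole milk, x5 = servings of bananas.
min 0.47x1 + 1.1x2 + 0.83x3 + 0.29x4 + 0.2x5 s.t.:
  3.3x1 + 5.4x3 + 2.7x5 ≥ 5.3   (fibre)
  1x1 + 1.4x2 + 3x3 + 0.1x4 + 0.3x5 ≥ 6.8   (iron)
  5x1 + 40x3 + 10x4 + 24x5 ≥ 97   (carbohydrate)
  x1, x2, x3, x4, x5 ≥ 0.
The optimal basis is {quinoa, bananas}; almonds, tuna, whole milk drop out. Binding constraints: iron and carbohydrate.
So quinoa = 2.235 servings, bananas = 0.3167 servings.
Cost = 0.83·2.235 + 0.2·0.3167 = 1.9184.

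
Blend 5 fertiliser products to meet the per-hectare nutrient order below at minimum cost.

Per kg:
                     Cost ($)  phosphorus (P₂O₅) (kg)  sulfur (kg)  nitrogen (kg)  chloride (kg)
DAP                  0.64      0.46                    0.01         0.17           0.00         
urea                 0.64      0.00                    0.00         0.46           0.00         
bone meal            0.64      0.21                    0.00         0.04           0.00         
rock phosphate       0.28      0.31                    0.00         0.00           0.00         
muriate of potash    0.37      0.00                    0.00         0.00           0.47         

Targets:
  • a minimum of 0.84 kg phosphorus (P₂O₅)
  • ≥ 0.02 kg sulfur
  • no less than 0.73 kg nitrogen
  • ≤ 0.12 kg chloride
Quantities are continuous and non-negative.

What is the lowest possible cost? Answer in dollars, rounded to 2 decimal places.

$1.82

Let x1 = kg of DAP, x2 = kg of urea, x3 = kg of bone meal, x4 = kg of rock phosphate, x5 = kg of muriate of potash.
Minimise 0.64x1 + 0.64x2 + 0.64x3 + 0.28x4 + 0.37x5 with:
  0.46x1 + 0.21x3 + 0.31x4 ≥ 0.84   (phosphorus (P₂O₅))
  0.01x1 ≥ 0.02   (sulfur)
  0.17x1 + 0.46x2 + 0.04x3 ≥ 0.73   (nitrogen)
  0.47x5 ≤ 0.12   (chloride)
  x1, x2, x3, x4, x5 ≥ 0.
The cheapest feasible vertex uses only DAP, urea; bone meal, rock phosphate, muriate of potash are not used. There the sulfur and nitrogen constraints are tight.
That vertex is x1 = 2, x2 = 0.8478.
Cost = 0.64·2 + 0.64·0.8478 = 1.8226.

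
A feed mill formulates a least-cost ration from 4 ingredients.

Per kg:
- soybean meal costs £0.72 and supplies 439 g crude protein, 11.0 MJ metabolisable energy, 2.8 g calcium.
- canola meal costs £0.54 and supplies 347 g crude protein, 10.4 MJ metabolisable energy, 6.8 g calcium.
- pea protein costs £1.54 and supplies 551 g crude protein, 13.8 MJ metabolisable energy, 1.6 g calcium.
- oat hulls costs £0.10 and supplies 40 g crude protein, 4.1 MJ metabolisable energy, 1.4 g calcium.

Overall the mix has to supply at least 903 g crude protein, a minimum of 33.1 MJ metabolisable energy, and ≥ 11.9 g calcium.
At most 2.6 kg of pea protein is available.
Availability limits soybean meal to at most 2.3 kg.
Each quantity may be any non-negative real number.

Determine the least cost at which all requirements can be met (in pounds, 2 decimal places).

£1.48

Let x1 = kg of soybean meal, x2 = kg of canola meal, x3 = kg of pea protein, x4 = kg of oat hulls.
Minimise 0.72x1 + 0.54x2 + 1.54x3 + 0.1x4 subject to:
  439x1 + 347x2 + 551x3 + 40x4 ≥ 903   (crude protein)
  11x1 + 10.4x2 + 13.8x3 + 4.1x4 ≥ 33.1   (metabolisable energy)
  2.8x1 + 6.8x2 + 1.6x3 + 1.4x4 ≥ 11.9   (calcium)
  x3 ≤ 2.6
  x1 ≤ 2.3
  x1, x2, x3, x4 ≥ 0.
At the optimum only canola meal, oat hulls are positive (soybean meal, pea protein = 0). Binding constraints: crude protein and metabolisable energy.
That vertex is x2 = 2.362, x4 = 2.081.
Cost = 0.54·2.362 + 0.1·2.081 = 1.4836.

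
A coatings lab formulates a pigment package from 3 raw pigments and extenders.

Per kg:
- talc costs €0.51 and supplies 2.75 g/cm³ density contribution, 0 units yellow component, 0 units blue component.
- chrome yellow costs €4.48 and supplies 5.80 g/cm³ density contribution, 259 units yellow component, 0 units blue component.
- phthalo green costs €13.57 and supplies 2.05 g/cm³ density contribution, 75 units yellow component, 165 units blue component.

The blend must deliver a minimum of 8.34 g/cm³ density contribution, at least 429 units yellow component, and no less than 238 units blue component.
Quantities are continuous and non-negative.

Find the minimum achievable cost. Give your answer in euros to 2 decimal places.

€25.12

Let x1 = kg of talc, x2 = kg of chrome yellow, x3 = kg of phthalo green.
min 0.51x1 + 4.48x2 + 13.57x3 subject to:
  2.75x1 + 5.8x2 + 2.05x3 ≥ 8.34   (density contribution)
  259x2 + 75x3 ≥ 429   (yellow component)
  165x3 ≥ 238   (blue component)
  x1, x2, x3 ≥ 0.
At the optimum only chrome yellow, phthalo green are positive (talc = 0). Binding constraints: yellow component and blue component.
That vertex is x2 = 1.239, x3 = 1.442.
Total cost: 4.48·1.239 + 13.57·1.442 = 25.1187.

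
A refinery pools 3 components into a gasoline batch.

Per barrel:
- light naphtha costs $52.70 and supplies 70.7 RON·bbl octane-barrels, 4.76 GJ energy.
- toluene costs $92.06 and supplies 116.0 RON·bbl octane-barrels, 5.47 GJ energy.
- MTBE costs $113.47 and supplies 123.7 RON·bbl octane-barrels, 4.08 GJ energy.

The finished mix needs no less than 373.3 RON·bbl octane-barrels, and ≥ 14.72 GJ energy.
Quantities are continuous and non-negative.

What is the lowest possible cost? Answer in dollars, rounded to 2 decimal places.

$278.26

Treat it as an LP. Let x1 = barrels of light naphtha, x2 = barrels of toluene, x3 = barrels of MTBE.
Minimise 52.7x1 + 92.06x2 + 113.47x3 s.t.:
  70.7x1 + 116x2 + 123.7x3 ≥ 373.3   (octane-barrels)
  4.76x1 + 5.47x2 + 4.08x3 ≥ 14.72   (energy)
  x1, x2, x3 ≥ 0.
The optimal basis is {light naphtha}; toluene, MTBE drop out. There the octane-barrels constraint is tight.
Solving gives x1 = 5.28.
Cost = 52.7·5.28 = 278.2560.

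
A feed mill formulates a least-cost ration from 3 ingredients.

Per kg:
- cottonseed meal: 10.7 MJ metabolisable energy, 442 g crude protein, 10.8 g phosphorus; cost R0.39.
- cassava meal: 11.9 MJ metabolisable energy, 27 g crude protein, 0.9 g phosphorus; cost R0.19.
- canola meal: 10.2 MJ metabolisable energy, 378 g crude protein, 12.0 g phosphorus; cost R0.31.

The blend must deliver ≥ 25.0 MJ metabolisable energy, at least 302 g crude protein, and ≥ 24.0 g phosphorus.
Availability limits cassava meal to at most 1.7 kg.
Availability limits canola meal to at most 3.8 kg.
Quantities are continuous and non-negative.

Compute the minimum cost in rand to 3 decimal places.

Let x1 = kg of cottonseed meal, x2 = kg of cassava meal, x3 = kg of canola meal.
Minimize 0.39x1 + 0.19x2 + 0.31x3 with:
  10.7x1 + 11.9x2 + 10.2x3 ≥ 25   (metabolisable energy)
  442x1 + 27x2 + 378x3 ≥ 302   (crude protein)
  10.8x1 + 0.9x2 + 12x3 ≥ 24   (phosphorus)
  x2 ≤ 1.7
  x3 ≤ 3.8
  x1, x2, x3 ≥ 0.
The minimum-cost mix takes nothing from cottonseed meal — only cassava meal, canola meal. Binding constraints: metabolisable energy and phosphorus.
So cassava meal = 0.4131 kg, canola meal = 1.969 kg.
Cost = 0.19·0.4131 + 0.31·1.969 = 0.68888.

R0.689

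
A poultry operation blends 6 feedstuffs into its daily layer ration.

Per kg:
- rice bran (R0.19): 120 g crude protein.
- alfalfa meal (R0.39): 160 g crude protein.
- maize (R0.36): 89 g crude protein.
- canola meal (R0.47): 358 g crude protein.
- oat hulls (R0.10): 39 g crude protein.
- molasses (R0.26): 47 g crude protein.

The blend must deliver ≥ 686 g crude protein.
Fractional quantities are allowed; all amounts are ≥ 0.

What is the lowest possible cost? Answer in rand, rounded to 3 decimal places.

R0.901

Let x1 = kg of rice bran, x2 = kg of alfalfa meal, x3 = kg of maize, x4 = kg of canola meal, x5 = kg of oat hulls, x6 = kg of molasses.
Minimise 0.19x1 + 0.39x2 + 0.36x3 + 0.47x4 + 0.1x5 + 0.26x6 with:
  120x1 + 160x2 + 89x3 + 358x4 + 39x5 + 47x6 ≥ 686   (crude protein)
  x1, x2, x3, x4, x5, x6 ≥ 0.
The cheapest feasible vertex uses only canola meal; rice bran, alfalfa meal, maize, oat hulls, molasses are not used. The crude protein requirement is met with equality.
Solving gives x4 = 1.916.
Cost = 0.47·1.916 = 0.90052.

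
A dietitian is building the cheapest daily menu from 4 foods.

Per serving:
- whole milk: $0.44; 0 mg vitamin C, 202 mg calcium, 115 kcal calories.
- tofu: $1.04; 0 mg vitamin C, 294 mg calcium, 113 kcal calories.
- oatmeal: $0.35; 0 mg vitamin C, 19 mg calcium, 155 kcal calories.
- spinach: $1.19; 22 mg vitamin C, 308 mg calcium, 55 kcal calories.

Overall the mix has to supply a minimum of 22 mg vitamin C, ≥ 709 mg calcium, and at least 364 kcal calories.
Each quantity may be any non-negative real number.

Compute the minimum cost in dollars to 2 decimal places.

Let x1 = servings of whole milk, x2 = servings of tofu, x3 = servings of oatmeal, x4 = servings of spinach.
Minimise 0.44x1 + 1.04x2 + 0.35x3 + 1.19x4 s.t.:
  22x4 ≥ 22   (vitamin C)
  202x1 + 294x2 + 19x3 + 308x4 ≥ 709   (calcium)
  115x1 + 113x2 + 155x3 + 55x4 ≥ 364   (calories)
  x1, x2, x3, x4 ≥ 0.
The minimum-cost mix takes nothing from tofu — only whole milk, oatmeal, spinach. Binding constraints: vitamin C, calcium, calories.
Optimal quantities: whole milk = 1.932 servings, oatmeal = 0.5598 servings, spinach = 1 serving.
Objective = 0.44·1.932 + 0.35·0.5598 + 1.19·1 = 2.2360.

$2.24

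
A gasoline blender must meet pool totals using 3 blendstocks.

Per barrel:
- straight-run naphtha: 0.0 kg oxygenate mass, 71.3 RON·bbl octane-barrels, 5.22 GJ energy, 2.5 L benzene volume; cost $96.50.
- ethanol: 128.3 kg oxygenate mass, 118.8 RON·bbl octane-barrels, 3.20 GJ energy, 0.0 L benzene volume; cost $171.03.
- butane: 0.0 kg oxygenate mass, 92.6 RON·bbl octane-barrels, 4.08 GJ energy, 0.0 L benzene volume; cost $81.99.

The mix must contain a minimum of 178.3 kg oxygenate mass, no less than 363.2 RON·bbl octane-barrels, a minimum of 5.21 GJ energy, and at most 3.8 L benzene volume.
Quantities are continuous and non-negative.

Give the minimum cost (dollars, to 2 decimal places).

$413.09

Let x1 = barrels of straight-run naphtha, x2 = barrels of ethanol, x3 = barrels of butane.
Minimize 96.5x1 + 171.03x2 + 81.99x3 s.t.:
  128.3x2 ≥ 178.3   (oxygenate mass)
  71.3x1 + 118.8x2 + 92.6x3 ≥ 363.2   (octane-barrels)
  5.22x1 + 3.2x2 + 4.08x3 ≥ 5.21   (energy)
  2.5x1 ≤ 3.8   (benzene volume)
  x1, x2, x3 ≥ 0.
The optimal basis is {ethanol, butane}; straight-run naphtha drops out. Binding constraints: oxygenate mass and octane-barrels.
Optimal quantities: ethanol = 1.38971 barrels, butane = 2.13933 barrels.
Cost = 171.03·1.38971 + 81.99·2.13933 = 413.0858.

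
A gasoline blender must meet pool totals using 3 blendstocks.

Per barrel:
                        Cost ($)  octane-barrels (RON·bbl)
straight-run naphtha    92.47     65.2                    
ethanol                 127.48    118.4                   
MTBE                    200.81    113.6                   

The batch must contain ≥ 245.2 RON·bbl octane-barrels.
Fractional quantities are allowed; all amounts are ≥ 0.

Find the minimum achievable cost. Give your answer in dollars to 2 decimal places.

$264.00

This is a linear program. Let x1 = barrels of straight-run naphtha, x2 = barrels of ethanol, x3 = barrels of MTBE.
Minimise 92.47x1 + 127.48x2 + 200.81x3 subject to:
  65.2x1 + 118.4x2 + 113.6x3 ≥ 245.2   (octane-barrels)
  x1, x2, x3 ≥ 0.
The cheapest feasible vertex uses only ethanol; straight-run naphtha, MTBE are not used. Binding constraint: octane-barrels.
Solving gives x2 = 2.0709.
Objective = 127.48·2.0709 = 263.9983.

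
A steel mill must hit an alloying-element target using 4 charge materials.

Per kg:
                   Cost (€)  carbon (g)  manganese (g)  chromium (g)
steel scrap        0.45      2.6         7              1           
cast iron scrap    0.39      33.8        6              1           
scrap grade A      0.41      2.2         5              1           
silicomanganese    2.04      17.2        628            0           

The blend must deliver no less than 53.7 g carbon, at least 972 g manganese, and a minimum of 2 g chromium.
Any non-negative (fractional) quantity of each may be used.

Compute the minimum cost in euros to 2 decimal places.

€3.90

This is a linear program. Let x1 = kg of steel scrap, x2 = kg of cast iron scrap, x3 = kg of scrap grade A, x4 = kg of silicomanganese.
min 0.45x1 + 0.39x2 + 0.41x3 + 2.04x4 subject to:
  2.6x1 + 33.8x2 + 2.2x3 + 17.2x4 ≥ 53.7   (carbon)
  7x1 + 6x2 + 5x3 + 628x4 ≥ 972   (manganese)
  1x1 + 1x2 + 1x3 ≥ 2   (chromium)
  x1, x2, x3, x4 ≥ 0.
The minimum-cost mix takes nothing from steel scrap, scrap grade A — only cast iron scrap, silicomanganese. The manganese and chromium requirements are met with equality.
Optimal quantities: cast iron scrap = 2 kg, silicomanganese = 1.529 kg.
Hence cost = 0.39·2 + 2.04·1.529 = €3.8992.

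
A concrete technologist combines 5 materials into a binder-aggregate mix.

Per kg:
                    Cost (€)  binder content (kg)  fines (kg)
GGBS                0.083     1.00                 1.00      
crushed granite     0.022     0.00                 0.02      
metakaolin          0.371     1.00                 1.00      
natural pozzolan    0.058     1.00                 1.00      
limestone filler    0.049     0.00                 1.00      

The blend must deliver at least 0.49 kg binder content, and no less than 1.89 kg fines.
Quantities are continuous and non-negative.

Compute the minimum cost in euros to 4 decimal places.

€0.0970

Treat it as an LP. Let x1 = kg of GGBS, x2 = kg of crushed granite, x3 = kg of metakaolin, x4 = kg of natural pozzolan, x5 = kg of limestone filler.
min 0.083x1 + 0.022x2 + 0.371x3 + 0.058x4 + 0.049x5 s.t.:
  1x1 + 1x3 + 1x4 ≥ 0.49   (binder content)
  1x1 + 0.02x2 + 1x3 + 1x4 + 1x5 ≥ 1.89   (fines)
  x1, x2, x3, x4, x5 ≥ 0.
The cheapest feasible vertex uses only natural pozzolan, limestone filler; GGBS, crushed granite, metakaolin are not used. There the binder content and fines constraints are tight.
Optimal quantities: natural pozzolan = 0.49 kg, limestone filler = 1.4 kg.
Cost = 0.058·0.49 + 0.049·1.4 = 0.097020.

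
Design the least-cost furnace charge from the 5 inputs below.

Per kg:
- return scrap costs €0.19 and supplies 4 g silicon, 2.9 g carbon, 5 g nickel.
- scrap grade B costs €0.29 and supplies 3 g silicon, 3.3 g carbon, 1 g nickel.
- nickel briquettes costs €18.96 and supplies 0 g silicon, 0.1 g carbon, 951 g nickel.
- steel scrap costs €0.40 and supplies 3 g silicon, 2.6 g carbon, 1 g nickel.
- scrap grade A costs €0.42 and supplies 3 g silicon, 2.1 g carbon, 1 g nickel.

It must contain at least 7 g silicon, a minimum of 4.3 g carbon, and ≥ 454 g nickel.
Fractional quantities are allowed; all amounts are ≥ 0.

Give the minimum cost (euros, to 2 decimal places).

€9.21

Let x1 = kg of return scrap, x2 = kg of scrap grade B, x3 = kg of nickel briquettes, x4 = kg of steel scrap, x5 = kg of scrap grade A.
min 0.19x1 + 0.29x2 + 18.96x3 + 0.4x4 + 0.42x5 s.t.:
  4x1 + 3x2 + 3x4 + 3x5 ≥ 7   (silicon)
  2.9x1 + 3.3x2 + 0.1x3 + 2.6x4 + 2.1x5 ≥ 4.3   (carbon)
  5x1 + 1x2 + 951x3 + 1x4 + 1x5 ≥ 454   (nickel)
  x1, x2, x3, x4, x5 ≥ 0.
The minimum-cost mix takes nothing from scrap grade B, steel scrap, scrap grade A — only return scrap, nickel briquettes. Binding constraints: silicon and nickel.
That vertex is x1 = 1.75, x3 = 0.4682.
Hence cost = 0.19·1.75 + 18.96·0.4682 = €9.2096.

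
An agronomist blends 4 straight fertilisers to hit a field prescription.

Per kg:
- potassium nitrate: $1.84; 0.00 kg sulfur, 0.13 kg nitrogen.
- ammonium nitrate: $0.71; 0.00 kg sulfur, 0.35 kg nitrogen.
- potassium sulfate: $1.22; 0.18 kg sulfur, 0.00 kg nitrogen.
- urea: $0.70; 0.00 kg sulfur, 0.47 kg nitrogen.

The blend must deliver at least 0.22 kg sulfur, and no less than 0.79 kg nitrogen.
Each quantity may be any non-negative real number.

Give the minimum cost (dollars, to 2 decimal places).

$2.67

Let x1 = kg of potassium nitrate, x2 = kg of ammonium nitrate, x3 = kg of potassium sulfate, x4 = kg of urea.
Minimise 1.84x1 + 0.71x2 + 1.22x3 + 0.7x4 s.t.:
  0.18x3 ≥ 0.22   (sulfur)
  0.13x1 + 0.35x2 + 0.47x4 ≥ 0.79   (nitrogen)
  x1, x2, x3, x4 ≥ 0.
At the optimum only potassium sulfate, urea are positive (potassium nitrate, ammonium nitrate = 0). There the sulfur and nitrogen constraints are tight.
So potassium sulfate = 1.222 kg, urea = 1.681 kg.
Objective = 1.22·1.222 + 0.7·1.681 = 2.6675.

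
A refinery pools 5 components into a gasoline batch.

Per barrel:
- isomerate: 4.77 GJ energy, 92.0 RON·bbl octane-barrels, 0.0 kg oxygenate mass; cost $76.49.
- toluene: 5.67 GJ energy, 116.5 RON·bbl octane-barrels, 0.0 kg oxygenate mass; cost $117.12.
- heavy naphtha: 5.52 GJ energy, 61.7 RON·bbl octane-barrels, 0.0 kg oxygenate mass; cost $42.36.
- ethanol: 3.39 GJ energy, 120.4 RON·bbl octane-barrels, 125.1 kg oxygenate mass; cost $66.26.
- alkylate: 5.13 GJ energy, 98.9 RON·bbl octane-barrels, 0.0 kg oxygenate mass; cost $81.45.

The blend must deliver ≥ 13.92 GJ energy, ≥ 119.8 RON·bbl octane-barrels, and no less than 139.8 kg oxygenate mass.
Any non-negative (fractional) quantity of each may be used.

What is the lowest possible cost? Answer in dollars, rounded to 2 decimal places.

Treat it as an LP. Let x1 = barrels of isomerate, x2 = barrels of toluene, x3 = barrels of heavy naphtha, x4 = barrels of ethanol, x5 = barrels of alkylate.
Minimise 76.49x1 + 117.12x2 + 42.36x3 + 66.26x4 + 81.45x5 with:
  4.77x1 + 5.67x2 + 5.52x3 + 3.39x4 + 5.13x5 ≥ 13.92   (energy)
  92x1 + 116.5x2 + 61.7x3 + 120.4x4 + 98.9x5 ≥ 119.8   (octane-barrels)
  125.1x4 ≥ 139.8   (oxygenate mass)
  x1, x2, x3, x4, x5 ≥ 0.
The minimum-cost mix takes nothing from isomerate, toluene, alkylate — only heavy naphtha, ethanol. The energy and oxygenate mass requirements are met with equality.
Solving gives x3 = 1.83544, x4 = 1.11751.
Hence cost = 42.36·1.83544 + 66.26·1.11751 = $151.7955.

$151.80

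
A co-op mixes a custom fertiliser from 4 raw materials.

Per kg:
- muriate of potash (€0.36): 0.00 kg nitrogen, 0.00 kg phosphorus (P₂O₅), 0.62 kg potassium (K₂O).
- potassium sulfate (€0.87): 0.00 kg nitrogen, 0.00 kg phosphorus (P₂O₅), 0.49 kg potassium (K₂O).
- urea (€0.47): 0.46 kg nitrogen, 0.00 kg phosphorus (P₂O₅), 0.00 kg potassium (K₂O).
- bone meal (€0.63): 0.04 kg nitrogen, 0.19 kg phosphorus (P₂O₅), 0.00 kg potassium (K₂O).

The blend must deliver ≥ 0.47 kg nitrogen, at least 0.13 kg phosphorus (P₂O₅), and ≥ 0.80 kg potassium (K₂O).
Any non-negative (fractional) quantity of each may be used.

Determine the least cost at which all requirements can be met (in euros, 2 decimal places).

€1.35

Let x1 = kg of muriate of potash, x2 = kg of potassium sulfate, x3 = kg of urea, x4 = kg of bone meal.
min 0.36x1 + 0.87x2 + 0.47x3 + 0.63x4 s.t.:
  0.46x3 + 0.04x4 ≥ 0.47   (nitrogen)
  0.19x4 ≥ 0.13   (phosphorus (P₂O₅))
  0.62x1 + 0.49x2 ≥ 0.8   (potassium (K₂O))
  x1, x2, x3, x4 ≥ 0.
The optimal basis is {muriate of potash, urea, bone meal}; potassium sulfate drops out. Binding constraints: nitrogen, phosphorus (P₂O₅), potassium (K₂O).
Optimal quantities: muriate of potash = 1.29 kg, urea = 0.9622 kg, bone meal = 0.6842 kg.
Hence cost = 0.36·1.29 + 0.47·0.9622 + 0.63·0.6842 = €1.3477.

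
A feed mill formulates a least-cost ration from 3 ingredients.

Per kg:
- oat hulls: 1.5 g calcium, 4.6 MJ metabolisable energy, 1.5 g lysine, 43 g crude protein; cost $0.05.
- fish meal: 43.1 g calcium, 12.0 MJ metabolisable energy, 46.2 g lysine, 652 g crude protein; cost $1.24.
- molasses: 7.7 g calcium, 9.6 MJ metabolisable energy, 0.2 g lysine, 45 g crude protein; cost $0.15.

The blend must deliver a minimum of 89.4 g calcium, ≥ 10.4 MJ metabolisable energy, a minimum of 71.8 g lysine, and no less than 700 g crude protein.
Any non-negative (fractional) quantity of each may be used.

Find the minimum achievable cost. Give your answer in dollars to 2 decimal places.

Let x1 = kg of oat hulls, x2 = kg of fish meal, x3 = kg of molasses.
Minimise 0.05x1 + 1.24x2 + 0.15x3 with:
  1.5x1 + 43.1x2 + 7.7x3 ≥ 89.4   (calcium)
  4.6x1 + 12x2 + 9.6x3 ≥ 10.4   (metabolisable energy)
  1.5x1 + 46.2x2 + 0.2x3 ≥ 71.8   (lysine)
  43x1 + 652x2 + 45x3 ≥ 700   (crude protein)
  x1, x2, x3 ≥ 0.
At the optimum only fish meal, molasses are positive (oat hulls = 0). The calcium and lysine requirements are met with equality.
Optimal quantities: fish meal = 1.541 kg, molasses = 2.984 kg.
Hence cost = 1.24·1.541 + 0.15·2.984 = $2.3584.

$2.36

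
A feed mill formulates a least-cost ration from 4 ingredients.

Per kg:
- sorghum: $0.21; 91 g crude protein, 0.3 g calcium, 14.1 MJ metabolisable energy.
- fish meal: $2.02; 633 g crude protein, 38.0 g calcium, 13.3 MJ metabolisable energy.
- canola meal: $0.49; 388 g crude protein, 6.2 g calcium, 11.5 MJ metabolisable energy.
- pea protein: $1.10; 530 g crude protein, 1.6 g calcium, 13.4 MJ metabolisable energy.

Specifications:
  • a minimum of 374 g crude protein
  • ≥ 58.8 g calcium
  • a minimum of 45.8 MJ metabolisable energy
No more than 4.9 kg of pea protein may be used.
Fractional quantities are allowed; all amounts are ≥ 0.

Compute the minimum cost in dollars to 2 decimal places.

Treat it as an LP. Let x1 = kg of sorghum, x2 = kg of fish meal, x3 = kg of canola meal, x4 = kg of pea protein.
min 0.21x1 + 2.02x2 + 0.49x3 + 1.1x4 s.t.:
  91x1 + 633x2 + 388x3 + 530x4 ≥ 374   (crude protein)
  0.3x1 + 38x2 + 6.2x3 + 1.6x4 ≥ 58.8   (calcium)
  14.1x1 + 13.3x2 + 11.5x3 + 13.4x4 ≥ 45.8   (metabolisable energy)
  x4 ≤ 4.9
  x1, x2, x3, x4 ≥ 0.
The minimum-cost mix takes nothing from canola meal, pea protein — only sorghum, fish meal. There the calcium and metabolisable energy constraints are tight.
Optimal quantities: sorghum = 1.802 kg, fish meal = 1.533 kg.
Cost = 0.21·1.802 + 2.02·1.533 = 3.4751.

$3.48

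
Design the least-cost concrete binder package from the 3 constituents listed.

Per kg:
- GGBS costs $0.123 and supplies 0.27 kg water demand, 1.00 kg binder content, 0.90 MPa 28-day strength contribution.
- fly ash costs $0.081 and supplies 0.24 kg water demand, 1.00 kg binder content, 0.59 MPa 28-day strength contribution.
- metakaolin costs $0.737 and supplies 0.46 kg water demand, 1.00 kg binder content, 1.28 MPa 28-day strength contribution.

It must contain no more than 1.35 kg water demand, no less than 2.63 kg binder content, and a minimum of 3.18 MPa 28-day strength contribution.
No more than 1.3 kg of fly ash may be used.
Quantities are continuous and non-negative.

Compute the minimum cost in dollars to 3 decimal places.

$0.435

Treat it as an LP. Let x1 = kg of GGBS, x2 = kg of fly ash, x3 = kg of metakaolin.
Minimize 0.123x1 + 0.081x2 + 0.737x3 s.t.:
  0.27x1 + 0.24x2 + 0.46x3 ≤ 1.35   (water demand)
  1x1 + 1x2 + 1x3 ≥ 2.63   (binder content)
  0.9x1 + 0.59x2 + 1.28x3 ≥ 3.18   (28-day strength contribution)
  x2 ≤ 1.3
  x1, x2, x3 ≥ 0.
The minimum-cost mix takes nothing from fly ash, metakaolin — only GGBS. Binding constraint: 28-day strength contribution.
So GGBS = 3.533 kg.
Hence cost = 0.123·3.533 = $0.43456.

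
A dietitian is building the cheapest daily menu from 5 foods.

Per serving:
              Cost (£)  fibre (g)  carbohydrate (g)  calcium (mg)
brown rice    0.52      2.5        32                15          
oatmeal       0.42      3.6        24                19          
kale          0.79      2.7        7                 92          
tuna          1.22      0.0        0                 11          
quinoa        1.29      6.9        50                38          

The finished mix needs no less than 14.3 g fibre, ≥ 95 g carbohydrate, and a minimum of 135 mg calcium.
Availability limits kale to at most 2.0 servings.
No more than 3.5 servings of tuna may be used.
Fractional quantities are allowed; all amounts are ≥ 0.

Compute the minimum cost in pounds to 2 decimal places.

Let x1 = servings of brown rice, x2 = servings of oatmeal, x3 = servings of kale, x4 = servings of tuna, x5 = servings of quinoa.
Minimise 0.52x1 + 0.42x2 + 0.79x3 + 1.22x4 + 1.29x5 s.t.:
  2.5x1 + 3.6x2 + 2.7x3 + 6.9x5 ≥ 14.3   (fibre)
  32x1 + 24x2 + 7x3 + 50x5 ≥ 95   (carbohydrate)
  15x1 + 19x2 + 92x3 + 11x4 + 38x5 ≥ 135   (calcium)
  x3 ≤ 2
  x4 ≤ 3.5
  x1, x2, x3, x4, x5 ≥ 0.
The optimal basis is {oatmeal, kale}; brown rice, tuna, quinoa drop out. The carbohydrate and calcium requirements are met with equality.
Solving gives x2 = 3.757, x3 = 0.6916.
Cost = 0.42·3.757 + 0.79·0.6916 = 2.1243.

£2.12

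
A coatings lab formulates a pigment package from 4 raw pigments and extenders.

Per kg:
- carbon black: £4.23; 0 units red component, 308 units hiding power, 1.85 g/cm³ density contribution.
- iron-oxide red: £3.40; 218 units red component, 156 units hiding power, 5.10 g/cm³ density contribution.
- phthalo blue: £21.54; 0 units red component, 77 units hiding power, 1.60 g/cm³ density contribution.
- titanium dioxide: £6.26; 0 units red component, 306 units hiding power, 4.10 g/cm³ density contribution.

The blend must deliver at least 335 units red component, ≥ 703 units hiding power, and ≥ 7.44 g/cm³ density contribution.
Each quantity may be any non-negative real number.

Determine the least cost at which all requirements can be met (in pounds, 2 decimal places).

£11.59

Set it up as a linear program. Let x1 = kg of carbon black, x2 = kg of iron-oxide red, x3 = kg of phthalo blue, x4 = kg of titanium dioxide.
min 4.23x1 + 3.4x2 + 21.54x3 + 6.26x4 s.t.:
  218x2 ≥ 335   (red component)
  308x1 + 156x2 + 77x3 + 306x4 ≥ 703   (hiding power)
  1.85x1 + 5.1x2 + 1.6x3 + 4.1x4 ≥ 7.44   (density contribution)
  x1, x2, x3, x4 ≥ 0.
The cheapest feasible vertex uses only carbon black, iron-oxide red; phthalo blue, titanium dioxide are not used. Binding constraints: red component and hiding power.
Solving gives x1 = 1.504, x2 = 1.537.
Cost = 4.23·1.504 + 3.4·1.537 = 11.5877.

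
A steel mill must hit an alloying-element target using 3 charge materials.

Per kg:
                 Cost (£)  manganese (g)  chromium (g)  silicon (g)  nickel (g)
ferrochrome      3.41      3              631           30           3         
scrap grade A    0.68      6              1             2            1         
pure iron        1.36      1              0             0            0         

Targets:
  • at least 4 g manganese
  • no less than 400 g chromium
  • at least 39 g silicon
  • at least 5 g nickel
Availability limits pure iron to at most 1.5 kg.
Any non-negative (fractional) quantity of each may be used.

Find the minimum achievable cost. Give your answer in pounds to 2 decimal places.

Let x1 = kg of ferrochrome, x2 = kg of scrap grade A, x3 = kg of pure iron.
Minimize 3.41x1 + 0.68x2 + 1.36x3 subject to:
  3x1 + 6x2 + 1x3 ≥ 4   (manganese)
  631x1 + 1x2 ≥ 400   (chromium)
  30x1 + 2x2 ≥ 39   (silicon)
  3x1 + 1x2 ≥ 5   (nickel)
  x3 ≤ 1.5
  x1, x2, x3 ≥ 0.
At the optimum only ferrochrome, scrap grade A are positive (pure iron = 0). There the silicon and nickel constraints are tight.
So ferrochrome = 1.2083 kg, scrap grade A = 1.375 kg.
Hence cost = 3.41·1.2083 + 0.68·1.375 = £5.0553.

£5.06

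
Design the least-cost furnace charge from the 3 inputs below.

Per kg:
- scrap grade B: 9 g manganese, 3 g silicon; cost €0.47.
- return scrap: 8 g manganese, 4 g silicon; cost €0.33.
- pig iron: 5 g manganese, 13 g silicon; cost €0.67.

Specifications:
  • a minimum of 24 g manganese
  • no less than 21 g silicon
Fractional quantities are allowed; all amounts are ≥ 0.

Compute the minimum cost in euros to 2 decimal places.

Let x1 = kg of scrap grade B, x2 = kg of return scrap, x3 = kg of pig iron.
min 0.47x1 + 0.33x2 + 0.67x3 subject to:
  9x1 + 8x2 + 5x3 ≥ 24   (manganese)
  3x1 + 4x2 + 13x3 ≥ 21   (silicon)
  x1, x2, x3 ≥ 0.
The minimum-cost mix takes nothing from scrap grade B — only return scrap, pig iron. The manganese and silicon requirements are met with equality.
So return scrap = 2.464 kg, pig iron = 0.8571 kg.
Objective = 0.33·2.464 + 0.67·0.8571 = 1.3874.

€1.39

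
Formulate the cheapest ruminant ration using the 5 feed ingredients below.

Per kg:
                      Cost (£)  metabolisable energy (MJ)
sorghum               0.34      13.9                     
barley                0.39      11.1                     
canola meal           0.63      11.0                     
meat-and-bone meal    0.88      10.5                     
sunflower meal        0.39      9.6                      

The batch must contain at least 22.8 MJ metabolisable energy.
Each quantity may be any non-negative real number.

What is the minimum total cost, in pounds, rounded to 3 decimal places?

This is a linear program. Let x1 = kg of sorghum, x2 = kg of barley, x3 = kg of canola meal, x4 = kg of meat-and-bone meal, x5 = kg of sunflower meal.
Minimise 0.34x1 + 0.39x2 + 0.63x3 + 0.88x4 + 0.39x5 subject to:
  13.9x1 + 11.1x2 + 11x3 + 10.5x4 + 9.6x5 ≥ 22.8   (metabolisable energy)
  x1, x2, x3, x4, x5 ≥ 0.
The cheapest feasible vertex uses only sorghum; barley, canola meal, meat-and-bone meal, sunflower meal are not used. The metabolisable energy requirement is met with equality.
So sorghum = 1.64 kg.
Hence cost = 0.34·1.64 = £0.55760.

£0.558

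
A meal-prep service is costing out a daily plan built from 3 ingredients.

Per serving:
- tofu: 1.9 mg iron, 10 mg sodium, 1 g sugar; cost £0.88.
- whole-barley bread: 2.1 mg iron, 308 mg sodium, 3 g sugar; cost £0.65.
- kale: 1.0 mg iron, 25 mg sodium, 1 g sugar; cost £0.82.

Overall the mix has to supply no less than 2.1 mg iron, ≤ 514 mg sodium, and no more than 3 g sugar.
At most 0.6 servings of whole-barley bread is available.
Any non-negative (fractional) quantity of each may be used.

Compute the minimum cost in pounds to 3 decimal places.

£0.779

Let x1 = servings of tofu, x2 = servings of whole-barley bread, x3 = servings of kale.
Minimize 0.88x1 + 0.65x2 + 0.82x3 with:
  1.9x1 + 2.1x2 + 1x3 ≥ 2.1   (iron)
  10x1 + 308x2 + 25x3 ≤ 514   (sodium)
  1x1 + 3x2 + 1x3 ≤ 3   (sugar)
  x2 ≤ 0.6
  x1, x2, x3 ≥ 0.
The optimal basis is {tofu, whole-barley bread}; kale drops out. The iron and the whole-barley bread cap requirements are met with equality.
That vertex is x1 = 0.4421, x2 = 0.6.
Objective = 0.88·0.4421 + 0.65·0.6 = 0.77905.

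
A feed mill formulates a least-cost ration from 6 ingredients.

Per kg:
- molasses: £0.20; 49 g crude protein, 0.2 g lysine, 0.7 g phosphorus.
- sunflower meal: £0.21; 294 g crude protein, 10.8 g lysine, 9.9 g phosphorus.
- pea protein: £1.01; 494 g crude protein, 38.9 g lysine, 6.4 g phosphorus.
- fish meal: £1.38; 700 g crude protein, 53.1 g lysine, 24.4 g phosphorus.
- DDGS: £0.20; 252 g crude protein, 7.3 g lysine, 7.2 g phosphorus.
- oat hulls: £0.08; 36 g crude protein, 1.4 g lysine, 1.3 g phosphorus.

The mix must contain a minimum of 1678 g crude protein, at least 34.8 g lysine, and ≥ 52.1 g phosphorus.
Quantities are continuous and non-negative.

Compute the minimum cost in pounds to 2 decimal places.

Set it up as a linear program. Let x1 = kg of molasses, x2 = kg of sunflower meal, x3 = kg of pea protein, x4 = kg of fish meal, x5 = kg of DDGS, x6 = kg of oat hulls.
Minimise 0.2x1 + 0.21x2 + 1.01x3 + 1.38x4 + 0.2x5 + 0.08x6 with:
  49x1 + 294x2 + 494x3 + 700x4 + 252x5 + 36x6 ≥ 1678   (crude protein)
  0.2x1 + 10.8x2 + 38.9x3 + 53.1x4 + 7.3x5 + 1.4x6 ≥ 34.8   (lysine)
  0.7x1 + 9.9x2 + 6.4x3 + 24.4x4 + 7.2x5 + 1.3x6 ≥ 52.1   (phosphorus)
  x1, x2, x3, x4, x5, x6 ≥ 0.
The cheapest feasible vertex uses only sunflower meal; molasses, pea protein, fish meal, DDGS, oat hulls are not used. The crude protein requirement is met with equality.
Solving gives x2 = 5.707.
Hence cost = 0.21·5.707 = £1.1985.

£1.20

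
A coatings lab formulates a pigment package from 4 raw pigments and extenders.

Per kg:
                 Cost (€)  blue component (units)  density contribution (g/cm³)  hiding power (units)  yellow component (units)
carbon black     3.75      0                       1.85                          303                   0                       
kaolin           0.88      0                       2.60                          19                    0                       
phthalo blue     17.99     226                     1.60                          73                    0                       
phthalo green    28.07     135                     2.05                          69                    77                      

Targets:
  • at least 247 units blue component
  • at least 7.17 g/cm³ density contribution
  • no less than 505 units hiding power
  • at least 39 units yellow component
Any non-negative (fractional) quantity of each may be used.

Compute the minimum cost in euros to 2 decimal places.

Let x1 = kg of carbon black, x2 = kg of kaolin, x3 = kg of phthalo blue, x4 = kg of phthalo green.
Minimise 3.75x1 + 0.88x2 + 17.99x3 + 28.07x4 s.t.:
  226x3 + 135x4 ≥ 247   (blue component)
  1.85x1 + 2.6x2 + 1.6x3 + 2.05x4 ≥ 7.17   (density contribution)
  303x1 + 19x2 + 73x3 + 69x4 ≥ 505   (hiding power)
  77x4 ≥ 39   (yellow component)
  x1, x2, x3, x4 ≥ 0.
All 4 inputs are positive at the optimum. The blue component, density contribution, hiding power, yellow component requirements are met with equality.
Solving gives x1 = 1.302, x2 = 0.9458, x3 = 0.7904, x4 = 0.5065.
Cost = 3.75·1.302 + 0.88·0.9458 + 17.99·0.7904 + 28.07·0.5065 = 34.1516.

€34.15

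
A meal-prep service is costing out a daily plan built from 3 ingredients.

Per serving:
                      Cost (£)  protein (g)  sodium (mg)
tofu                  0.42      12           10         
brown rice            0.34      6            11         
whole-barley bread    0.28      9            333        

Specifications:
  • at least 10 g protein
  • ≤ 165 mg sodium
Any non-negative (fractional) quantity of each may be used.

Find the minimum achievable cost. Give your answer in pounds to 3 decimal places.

Let x1 = servings of tofu, x2 = servings of brown rice, x3 = servings of whole-barley bread.
min 0.42x1 + 0.34x2 + 0.28x3 s.t.:
  12x1 + 6x2 + 9x3 ≥ 10   (protein)
  10x1 + 11x2 + 333x3 ≤ 165   (sodium)
  x1, x2, x3 ≥ 0.
The optimal basis is {tofu, whole-barley bread}; brown rice drops out. The protein and sodium requirements are met with equality.
Solving gives x1 = 0.4724, x3 = 0.4813.
Total cost: 0.42·0.4724 + 0.28·0.4813 = 0.33317.

£0.333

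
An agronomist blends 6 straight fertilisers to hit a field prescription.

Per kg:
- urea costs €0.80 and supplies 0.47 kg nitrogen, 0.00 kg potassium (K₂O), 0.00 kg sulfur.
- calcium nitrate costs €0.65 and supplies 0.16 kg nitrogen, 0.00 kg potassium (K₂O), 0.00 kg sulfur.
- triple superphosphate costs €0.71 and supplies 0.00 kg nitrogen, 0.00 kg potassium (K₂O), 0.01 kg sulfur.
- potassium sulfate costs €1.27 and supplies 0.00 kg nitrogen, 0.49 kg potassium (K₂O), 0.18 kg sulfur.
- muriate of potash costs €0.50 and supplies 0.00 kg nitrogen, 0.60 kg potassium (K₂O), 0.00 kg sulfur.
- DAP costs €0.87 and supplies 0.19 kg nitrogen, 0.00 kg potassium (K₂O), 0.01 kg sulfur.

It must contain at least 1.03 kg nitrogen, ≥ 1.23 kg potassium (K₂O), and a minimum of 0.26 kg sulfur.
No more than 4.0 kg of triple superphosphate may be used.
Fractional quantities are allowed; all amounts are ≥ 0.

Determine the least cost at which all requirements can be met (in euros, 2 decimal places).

€4.02

Set it up as a linear program. Let x1 = kg of urea, x2 = kg of calcium nitrate, x3 = kg of triple superphosphate, x4 = kg of potassium sulfate, x5 = kg of muriate of potash, x6 = kg of DAP.
min 0.8x1 + 0.65x2 + 0.71x3 + 1.27x4 + 0.5x5 + 0.87x6 s.t.:
  0.47x1 + 0.16x2 + 0.19x6 ≥ 1.03   (nitrogen)
  0.49x4 + 0.6x5 ≥ 1.23   (potassium (K₂O))
  0.01x3 + 0.18x4 + 0.01x6 ≥ 0.26   (sulfur)
  x3 ≤ 4
  x1, x2, x3, x4, x5, x6 ≥ 0.
The cheapest feasible vertex uses only urea, potassium sulfate, muriate of potash; calcium nitrate, triple superphosphate, DAP are not used. There the nitrogen, potassium (K₂O), sulfur constraints are tight.
Optimal quantities: urea = 2.191 kg, potassium sulfate = 1.444 kg, muriate of potash = 0.8704 kg.
Objective = 0.8·2.191 + 1.27·1.444 + 0.5·0.8704 = 4.0219.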